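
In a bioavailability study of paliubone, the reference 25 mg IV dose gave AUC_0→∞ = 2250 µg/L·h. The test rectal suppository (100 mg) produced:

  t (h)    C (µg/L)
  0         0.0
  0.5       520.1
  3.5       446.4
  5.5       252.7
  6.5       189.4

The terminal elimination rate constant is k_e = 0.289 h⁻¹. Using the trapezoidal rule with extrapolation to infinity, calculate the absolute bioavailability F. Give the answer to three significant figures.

Trapezoidal AUC_0→6.5 (rectal suppository):
  [0→0.5]: (0.0+520.1)/2 × 0.5 = 130.025
  [0.5→3.5]: (520.1+446.4)/2 × 3 = 1449.75
  [3.5→5.5]: (446.4+252.7)/2 × 2 = 699.1
  [5.5→6.5]: (252.7+189.4)/2 × 1 = 221.05
  Sum = 2499.925 µg/L·h
Tail: C_last/k_e = 189.4/0.289 = 655.363
AUC_0→∞ (rectal suppository) = 2499.925 + 655.363 = 3155.288 µg/L·h
F = (AUC_ev/D_ev)/(AUC_iv/D_iv) = (3155.288/100)/(2250/25) = 31.55288/90 = 0.3506

F = 0.351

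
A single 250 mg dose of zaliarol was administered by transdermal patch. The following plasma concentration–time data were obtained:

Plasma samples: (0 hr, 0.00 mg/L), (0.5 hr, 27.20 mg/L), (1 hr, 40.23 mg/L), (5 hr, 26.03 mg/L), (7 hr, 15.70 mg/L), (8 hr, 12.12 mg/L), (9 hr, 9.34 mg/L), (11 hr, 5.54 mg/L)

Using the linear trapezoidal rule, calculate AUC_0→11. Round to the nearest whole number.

AUC = 237 mg/L·hr

Trapezoidal AUC_0→11:
  [0→0.5]: (0.00+27.20)/2 × 0.5 = 6.8
  [0.5→1]: (27.20+40.23)/2 × 0.5 = 16.8575
  [1→5]: (40.23+26.03)/2 × 4 = 132.52
  [5→7]: (26.03+15.70)/2 × 2 = 41.73
  [7→8]: (15.70+12.12)/2 × 1 = 13.91
  [8→9]: (12.12+9.34)/2 × 1 = 10.73
  [9→11]: (9.34+5.54)/2 × 2 = 14.88
  Sum = 237.4275 mg/L·hr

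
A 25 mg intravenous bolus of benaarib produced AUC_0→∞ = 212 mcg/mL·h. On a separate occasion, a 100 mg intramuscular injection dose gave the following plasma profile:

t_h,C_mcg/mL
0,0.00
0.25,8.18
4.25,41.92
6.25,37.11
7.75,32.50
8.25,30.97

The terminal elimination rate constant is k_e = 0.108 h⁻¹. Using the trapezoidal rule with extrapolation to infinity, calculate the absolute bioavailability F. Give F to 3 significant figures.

F = 0.631

Trapezoidal AUC_0→8.25 (intramuscular injection):
  [0→0.25]: (0.00+8.18)/2 × 0.25 = 1.0225
  [0.25→4.25]: (8.18+41.92)/2 × 4 = 100.2
  [4.25→6.25]: (41.92+37.11)/2 × 2 = 79.03
  [6.25→7.75]: (37.11+32.50)/2 × 1.5 = 52.2075
  [7.75→8.25]: (32.50+30.97)/2 × 0.5 = 15.8675
  Sum = 248.3275 mcg/mL·h
Tail: C_last/k_e = 30.97/0.108 = 286.759
AUC_0→∞ (intramuscular injection) = 248.3275 + 286.759 = 535.0865 mcg/mL·h
F = (AUC_ev/D_ev)/(AUC_iv/D_iv) = (535.0865/100)/(212/25) = 5.350865/8.48 = 0.6310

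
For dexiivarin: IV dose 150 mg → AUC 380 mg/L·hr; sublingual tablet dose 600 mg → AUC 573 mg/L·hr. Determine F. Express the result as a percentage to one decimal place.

F = (AUC_ev / D_ev) / (AUC_iv / D_iv)
  = (573/600) / (380/150)
  = 0.955 / 2.53333 = 0.3770
  = 37.70%

F = 37.7%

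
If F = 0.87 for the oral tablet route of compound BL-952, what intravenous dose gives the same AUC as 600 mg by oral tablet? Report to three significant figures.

Systemic exposure from an extravascular dose = F × D_ev, so the equivalent IV dose is F × D_ev.
D_iv = F × D_ev = 0.87 × 600 = 522 mg

D_iv = 522 mg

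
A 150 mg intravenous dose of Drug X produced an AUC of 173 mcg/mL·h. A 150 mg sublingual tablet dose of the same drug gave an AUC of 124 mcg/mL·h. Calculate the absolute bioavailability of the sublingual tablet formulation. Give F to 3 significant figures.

F = 0.717

F = (AUC_ev / D_ev) / (AUC_iv / D_iv)
  = (124/150) / (173/150)
  = 0.826667 / 1.15333 = 0.7168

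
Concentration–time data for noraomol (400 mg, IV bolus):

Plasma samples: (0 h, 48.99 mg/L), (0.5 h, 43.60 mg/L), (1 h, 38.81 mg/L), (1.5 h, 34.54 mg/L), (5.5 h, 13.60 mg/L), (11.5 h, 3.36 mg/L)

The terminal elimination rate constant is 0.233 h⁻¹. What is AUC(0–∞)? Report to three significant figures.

Trapezoidal AUC_0→11.5:
  [0→0.5]: (48.99+43.60)/2 × 0.5 = 23.1475
  [0.5→1]: (43.60+38.81)/2 × 0.5 = 20.6025
  [1→1.5]: (38.81+34.54)/2 × 0.5 = 18.3375
  [1.5→5.5]: (34.54+13.60)/2 × 4 = 96.28
  [5.5→11.5]: (13.60+3.36)/2 × 6 = 50.88
  Sum = 209.2475 mg/L·h
Extrapolated tail: C_last / k_e = 3.36 / 0.233 = 14.421
AUC_0→∞ = 209.2475 + 14.421 = 223.6685 mg/L·h

AUC = 224 mg/L·h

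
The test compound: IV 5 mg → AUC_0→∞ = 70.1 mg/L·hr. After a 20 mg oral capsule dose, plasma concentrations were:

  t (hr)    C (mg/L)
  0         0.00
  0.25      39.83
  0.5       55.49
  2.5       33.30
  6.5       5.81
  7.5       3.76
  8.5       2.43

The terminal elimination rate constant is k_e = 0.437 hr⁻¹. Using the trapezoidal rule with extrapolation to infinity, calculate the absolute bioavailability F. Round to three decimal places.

F = 0.704

Trapezoidal AUC_0→8.5 (oral capsule):
  [0→0.25]: (0.00+39.83)/2 × 0.25 = 4.97875
  [0.25→0.5]: (39.83+55.49)/2 × 0.25 = 11.915
  [0.5→2.5]: (55.49+33.30)/2 × 2 = 88.79
  [2.5→6.5]: (33.30+5.81)/2 × 4 = 78.22
  [6.5→7.5]: (5.81+3.76)/2 × 1 = 4.785
  [7.5→8.5]: (3.76+2.43)/2 × 1 = 3.095
  Sum = 191.78375 mg/L·hr
Tail: C_last/k_e = 2.43/0.437 = 5.561
AUC_0→∞ (oral capsule) = 191.78375 + 5.561 = 197.34475 mg/L·hr
F = (AUC_ev/D_ev)/(AUC_iv/D_iv) = (197.34475/20)/(70.1/5) = 9.8672375/14.02 = 0.7038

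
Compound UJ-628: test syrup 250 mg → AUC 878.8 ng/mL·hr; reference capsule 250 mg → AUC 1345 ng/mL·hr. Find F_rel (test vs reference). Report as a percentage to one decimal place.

F_rel = (AUC_test/D_test) / (AUC_ref/D_ref)
      = (878.8/250) / (1345/250)
      = 3.5152 / 5.38 = 0.6534 = 65.34%

F_rel = 65.3%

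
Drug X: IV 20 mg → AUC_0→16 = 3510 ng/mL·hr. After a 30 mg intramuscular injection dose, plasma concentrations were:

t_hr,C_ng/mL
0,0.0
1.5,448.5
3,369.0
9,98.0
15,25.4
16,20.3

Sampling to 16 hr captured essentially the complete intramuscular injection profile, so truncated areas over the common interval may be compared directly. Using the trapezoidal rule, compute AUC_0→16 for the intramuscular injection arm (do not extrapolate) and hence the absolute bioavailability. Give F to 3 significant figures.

Trapezoidal AUC_0→16 (intramuscular injection):
  [0→1.5]: (0.0+448.5)/2 × 1.5 = 336.375
  [1.5→3]: (448.5+369.0)/2 × 1.5 = 613.125
  [3→9]: (369.0+98.0)/2 × 6 = 1401.0
  [9→15]: (98.0+25.4)/2 × 6 = 370.2
  [15→16]: (25.4+20.3)/2 × 1 = 22.85
  Sum = 2743.55 ng/mL·hr
F = (AUC_ev/D_ev)/(AUC_iv/D_iv) = (2743.55/30)/(3510/20) = 91.4517/175.5 = 0.5211

F = 0.521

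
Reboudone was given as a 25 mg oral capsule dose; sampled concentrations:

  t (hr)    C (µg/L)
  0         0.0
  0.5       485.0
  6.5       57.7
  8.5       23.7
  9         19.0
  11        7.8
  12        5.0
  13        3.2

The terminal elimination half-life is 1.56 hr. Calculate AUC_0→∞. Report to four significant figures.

Trapezoidal AUC_0→13:
  [0→0.5]: (0.0+485.0)/2 × 0.5 = 121.25
  [0.5→6.5]: (485.0+57.7)/2 × 6 = 1628.1
  [6.5→8.5]: (57.7+23.7)/2 × 2 = 81.4
  [8.5→9]: (23.7+19.0)/2 × 0.5 = 10.675
  [9→11]: (19.0+7.8)/2 × 2 = 26.8
  [11→12]: (7.8+5.0)/2 × 1 = 6.4
  [12→13]: (5.0+3.2)/2 × 1 = 4.1
  Sum = 1878.725 µg/L·hr
k_e = ln2 / t½ = 0.693147 / 1.56 = 0.4443 hr^-1
Extrapolated tail: C_last / k_e = 3.2 / 0.4443 = 7.202
AUC_0→∞ = 1878.725 + 7.202 = 1885.927 µg/L·hr

AUC = 1886 µg/L·hr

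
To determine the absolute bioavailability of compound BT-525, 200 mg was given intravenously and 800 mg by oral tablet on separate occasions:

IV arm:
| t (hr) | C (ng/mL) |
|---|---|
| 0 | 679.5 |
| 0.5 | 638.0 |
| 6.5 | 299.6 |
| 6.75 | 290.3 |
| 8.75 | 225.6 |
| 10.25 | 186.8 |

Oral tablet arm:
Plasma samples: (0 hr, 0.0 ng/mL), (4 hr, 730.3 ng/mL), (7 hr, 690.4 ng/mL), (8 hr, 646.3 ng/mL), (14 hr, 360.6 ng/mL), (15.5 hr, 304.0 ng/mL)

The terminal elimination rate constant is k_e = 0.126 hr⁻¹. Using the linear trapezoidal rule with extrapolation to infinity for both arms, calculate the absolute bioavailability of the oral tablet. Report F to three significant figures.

Trapezoidal AUC_0→10.25 (IV):
  [0→0.5]: (679.5+638.0)/2 × 0.5 = 329.375
  [0.5→6.5]: (638.0+299.6)/2 × 6 = 2812.8
  [6.5→6.75]: (299.6+290.3)/2 × 0.25 = 73.7375
  [6.75→8.75]: (290.3+225.6)/2 × 2 = 515.9
  [8.75→10.25]: (225.6+186.8)/2 × 1.5 = 309.3
  Sum = 4041.1125 ng/mL·hr
IV tail: 186.8/0.126 = 1482.540; AUC_iv,0→∞ = 4041.1125 + 1482.540 = 5523.6525 ng/mL·hr
Trapezoidal AUC_0→15.5 (oral tablet):
  [0→4]: (0.0+730.3)/2 × 4 = 1460.6
  [4→7]: (730.3+690.4)/2 × 3 = 2131.05
  [7→8]: (690.4+646.3)/2 × 1 = 668.35
  [8→14]: (646.3+360.6)/2 × 6 = 3020.7
  [14→15.5]: (360.6+304.0)/2 × 1.5 = 498.45
  Sum = 7779.15 ng/mL·hr
oral tablet tail: 304.0/0.126 = 2412.698; AUC_ev,0→∞ = 7779.15 + 2412.698 = 10191.848 ng/mL·hr
F = (AUC_ev/D_ev)/(AUC_iv/D_iv) = (10191.848/800)/(5523.6525/200) = 12.73981/27.6183 = 0.4613

F = 0.461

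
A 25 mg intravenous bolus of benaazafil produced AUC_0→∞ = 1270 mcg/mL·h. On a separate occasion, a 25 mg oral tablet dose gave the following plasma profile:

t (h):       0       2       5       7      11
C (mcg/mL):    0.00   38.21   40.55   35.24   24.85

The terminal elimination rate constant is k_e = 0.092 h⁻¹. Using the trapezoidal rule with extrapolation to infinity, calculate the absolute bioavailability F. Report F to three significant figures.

F = 0.490

Trapezoidal AUC_0→11 (oral tablet):
  [0→2]: (0.00+38.21)/2 × 2 = 38.21
  [2→5]: (38.21+40.55)/2 × 3 = 118.14
  [5→7]: (40.55+35.24)/2 × 2 = 75.79
  [7→11]: (35.24+24.85)/2 × 4 = 120.18
  Sum = 352.32 mcg/mL·h
Tail: C_last/k_e = 24.85/0.092 = 270.109
AUC_0→∞ (oral tablet) = 352.32 + 270.109 = 622.429 mcg/mL·h
F = (AUC_ev/D_ev)/(AUC_iv/D_iv) = (622.429/25)/(1270/25) = 24.89716/50.8 = 0.4901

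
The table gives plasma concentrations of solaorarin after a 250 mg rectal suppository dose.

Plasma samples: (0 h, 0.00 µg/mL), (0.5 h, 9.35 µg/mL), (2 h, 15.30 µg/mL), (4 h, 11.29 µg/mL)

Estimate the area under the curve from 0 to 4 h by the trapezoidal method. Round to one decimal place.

AUC = 47.4 µg/mL·h

Trapezoidal AUC_0→4:
  [0→0.5]: (0.00+9.35)/2 × 0.5 = 2.3375
  [0.5→2]: (9.35+15.30)/2 × 1.5 = 18.4875
  [2→4]: (15.30+11.29)/2 × 2 = 26.59
  Sum = 47.415 µg/mL·h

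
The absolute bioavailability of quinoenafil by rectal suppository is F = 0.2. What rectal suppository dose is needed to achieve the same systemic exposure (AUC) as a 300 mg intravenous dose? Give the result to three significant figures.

D_rectal = 1500 mg

For equal systemic exposure: F × D_ev = D_iv
D_ev = D_iv / F = 300 / 0.2 = 1500 mg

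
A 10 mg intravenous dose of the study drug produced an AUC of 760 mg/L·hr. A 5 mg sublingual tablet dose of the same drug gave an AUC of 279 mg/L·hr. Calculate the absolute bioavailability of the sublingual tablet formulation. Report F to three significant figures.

F = (AUC_ev / D_ev) / (AUC_iv / D_iv)
  = (279/5) / (760/10)
  = 55.8 / 76 = 0.7342

F = 0.734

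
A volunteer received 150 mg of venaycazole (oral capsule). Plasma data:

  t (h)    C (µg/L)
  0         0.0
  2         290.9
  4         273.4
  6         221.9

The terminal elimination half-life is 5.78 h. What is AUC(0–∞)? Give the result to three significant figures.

Trapezoidal AUC_0→6:
  [0→2]: (0.0+290.9)/2 × 2 = 290.9
  [2→4]: (290.9+273.4)/2 × 2 = 564.3
  [4→6]: (273.4+221.9)/2 × 2 = 495.3
  Sum = 1350.5 µg/L·h
k_e = ln2 / t½ = 0.693147 / 5.78 = 0.1199 h^-1
Extrapolated tail: C_last / k_e = 221.9 / 0.1199 = 1850.709
AUC_0→∞ = 1350.5 + 1850.709 = 3201.209 µg/L·h

AUC = 3200 µg/L·h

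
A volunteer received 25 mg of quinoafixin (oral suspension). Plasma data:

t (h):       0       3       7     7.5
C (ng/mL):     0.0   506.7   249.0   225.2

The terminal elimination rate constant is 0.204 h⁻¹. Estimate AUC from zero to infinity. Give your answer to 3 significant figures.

Trapezoidal AUC_0→7.5:
  [0→3]: (0.0+506.7)/2 × 3 = 760.05
  [3→7]: (506.7+249.0)/2 × 4 = 1511.4
  [7→7.5]: (249.0+225.2)/2 × 0.5 = 118.55
  Sum = 2390.0 ng/mL·h
Extrapolated tail: C_last / k_e = 225.2 / 0.204 = 1103.922
AUC_0→∞ = 2390.0 + 1103.922 = 3493.922 ng/mL·h

AUC = 3490 ng/mL·h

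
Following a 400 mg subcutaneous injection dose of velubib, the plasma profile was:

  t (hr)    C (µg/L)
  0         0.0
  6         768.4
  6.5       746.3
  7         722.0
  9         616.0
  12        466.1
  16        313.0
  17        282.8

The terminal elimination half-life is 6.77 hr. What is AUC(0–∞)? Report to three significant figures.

AUC = 10600 µg/L·hr

Trapezoidal AUC_0→17:
  [0→6]: (0.0+768.4)/2 × 6 = 2305.2
  [6→6.5]: (768.4+746.3)/2 × 0.5 = 378.675
  [6.5→7]: (746.3+722.0)/2 × 0.5 = 367.075
  [7→9]: (722.0+616.0)/2 × 2 = 1338.0
  [9→12]: (616.0+466.1)/2 × 3 = 1623.15
  [12→16]: (466.1+313.0)/2 × 4 = 1558.2
  [16→17]: (313.0+282.8)/2 × 1 = 297.9
  Sum = 7868.2 µg/L·hr
k_e = ln2 / t½ = 0.693147 / 6.77 = 0.1024 hr^-1
Extrapolated tail: C_last / k_e = 282.8 / 0.1024 = 2761.719
AUC_0→∞ = 7868.2 + 2761.719 = 10629.919 µg/L·hr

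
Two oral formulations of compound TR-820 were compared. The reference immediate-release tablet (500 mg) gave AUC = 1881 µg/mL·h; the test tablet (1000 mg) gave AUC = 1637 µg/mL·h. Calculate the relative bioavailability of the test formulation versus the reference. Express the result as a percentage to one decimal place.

F_rel = (AUC_test/D_test) / (AUC_ref/D_ref)
      = (1637/1000) / (1881/500)
      = 1.637 / 3.762 = 0.4351 = 43.51%

F_rel = 43.5%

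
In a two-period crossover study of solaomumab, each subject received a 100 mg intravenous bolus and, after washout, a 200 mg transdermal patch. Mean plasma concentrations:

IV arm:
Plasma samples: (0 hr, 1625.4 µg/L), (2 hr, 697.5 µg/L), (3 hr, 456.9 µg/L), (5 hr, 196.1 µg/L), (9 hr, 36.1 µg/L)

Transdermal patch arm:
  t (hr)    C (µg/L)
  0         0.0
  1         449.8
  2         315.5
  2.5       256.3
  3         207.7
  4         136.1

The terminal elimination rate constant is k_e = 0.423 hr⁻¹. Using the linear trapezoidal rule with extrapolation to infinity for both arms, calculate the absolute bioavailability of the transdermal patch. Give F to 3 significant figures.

F = 0.166

Trapezoidal AUC_0→9 (IV):
  [0→2]: (1625.4+697.5)/2 × 2 = 2322.9
  [2→3]: (697.5+456.9)/2 × 1 = 577.2
  [3→5]: (456.9+196.1)/2 × 2 = 653.0
  [5→9]: (196.1+36.1)/2 × 4 = 464.4
  Sum = 4017.5 µg/L·hr
IV tail: 36.1/0.423 = 85.343; AUC_iv,0→∞ = 4017.5 + 85.343 = 4102.843 µg/L·hr
Trapezoidal AUC_0→4 (transdermal patch):
  [0→1]: (0.0+449.8)/2 × 1 = 224.9
  [1→2]: (449.8+315.5)/2 × 1 = 382.65
  [2→2.5]: (315.5+256.3)/2 × 0.5 = 142.95
  [2.5→3]: (256.3+207.7)/2 × 0.5 = 116.0
  [3→4]: (207.7+136.1)/2 × 1 = 171.9
  Sum = 1038.4 µg/L·hr
transdermal patch tail: 136.1/0.423 = 321.749; AUC_ev,0→∞ = 1038.4 + 321.749 = 1360.149 µg/L·hr
F = (AUC_ev/D_ev)/(AUC_iv/D_iv) = (1360.149/200)/(4102.843/100) = 6.800745/41.02843 = 0.1658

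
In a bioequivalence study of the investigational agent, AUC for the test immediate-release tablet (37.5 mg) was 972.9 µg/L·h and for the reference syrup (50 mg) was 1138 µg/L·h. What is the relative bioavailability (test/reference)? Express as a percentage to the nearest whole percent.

F_rel = (AUC_test/D_test) / (AUC_ref/D_ref)
      = (972.9/37.5) / (1138/50)
      = 25.944 / 22.76 = 1.1399 = 113.99%

F_rel = 114%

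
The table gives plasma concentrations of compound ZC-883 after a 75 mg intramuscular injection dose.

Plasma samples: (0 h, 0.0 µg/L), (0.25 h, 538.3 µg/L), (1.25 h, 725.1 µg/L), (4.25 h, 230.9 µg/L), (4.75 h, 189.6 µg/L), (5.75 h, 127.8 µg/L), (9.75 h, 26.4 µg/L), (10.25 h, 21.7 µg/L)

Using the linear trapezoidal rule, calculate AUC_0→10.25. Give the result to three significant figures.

AUC = 2720 µg/L·h

Trapezoidal AUC_0→10.25:
  [0→0.25]: (0.0+538.3)/2 × 0.25 = 67.2875
  [0.25→1.25]: (538.3+725.1)/2 × 1 = 631.7
  [1.25→4.25]: (725.1+230.9)/2 × 3 = 1434.0
  [4.25→4.75]: (230.9+189.6)/2 × 0.5 = 105.125
  [4.75→5.75]: (189.6+127.8)/2 × 1 = 158.7
  [5.75→9.75]: (127.8+26.4)/2 × 4 = 308.4
  [9.75→10.25]: (26.4+21.7)/2 × 0.5 = 12.025
  Sum = 2717.2375 µg/L·h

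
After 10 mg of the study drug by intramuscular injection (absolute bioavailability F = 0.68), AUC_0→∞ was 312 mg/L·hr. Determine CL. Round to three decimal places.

CL = 0.022 L/hr

CL = F × Dose / AUC_0→∞
   = 0.68 × 10 / 312 = 0.0217949 L/hr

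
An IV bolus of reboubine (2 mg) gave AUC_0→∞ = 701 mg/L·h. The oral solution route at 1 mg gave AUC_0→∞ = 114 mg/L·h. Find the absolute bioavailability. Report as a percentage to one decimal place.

F = 32.5%

F = (AUC_ev / D_ev) / (AUC_iv / D_iv)
  = (114/1) / (701/2)
  = 114 / 350.5 = 0.3252
  = 32.52%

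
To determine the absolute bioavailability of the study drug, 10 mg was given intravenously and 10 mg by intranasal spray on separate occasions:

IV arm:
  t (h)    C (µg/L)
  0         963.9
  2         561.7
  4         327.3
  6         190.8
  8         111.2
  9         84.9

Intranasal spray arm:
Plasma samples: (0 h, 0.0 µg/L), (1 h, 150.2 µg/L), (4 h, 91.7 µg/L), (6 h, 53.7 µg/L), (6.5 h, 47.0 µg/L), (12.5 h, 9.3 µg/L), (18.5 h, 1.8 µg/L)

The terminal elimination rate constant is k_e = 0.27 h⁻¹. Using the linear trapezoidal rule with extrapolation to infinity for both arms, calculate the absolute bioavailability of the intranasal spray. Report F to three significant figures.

Trapezoidal AUC_0→9 (IV):
  [0→2]: (963.9+561.7)/2 × 2 = 1525.6
  [2→4]: (561.7+327.3)/2 × 2 = 889.0
  [4→6]: (327.3+190.8)/2 × 2 = 518.1
  [6→8]: (190.8+111.2)/2 × 2 = 302.0
  [8→9]: (111.2+84.9)/2 × 1 = 98.05
  Sum = 3332.75 µg/L·h
IV tail: 84.9/0.27 = 314.444; AUC_iv,0→∞ = 3332.75 + 314.444 = 3647.194 µg/L·h
Trapezoidal AUC_0→18.5 (intranasal spray):
  [0→1]: (0.0+150.2)/2 × 1 = 75.1
  [1→4]: (150.2+91.7)/2 × 3 = 362.85
  [4→6]: (91.7+53.7)/2 × 2 = 145.4
  [6→6.5]: (53.7+47.0)/2 × 0.5 = 25.175
  [6.5→12.5]: (47.0+9.3)/2 × 6 = 168.9
  [12.5→18.5]: (9.3+1.8)/2 × 6 = 33.3
  Sum = 810.725 µg/L·h
intranasal spray tail: 1.8/0.27 = 6.667; AUC_ev,0→∞ = 810.725 + 6.667 = 817.392 µg/L·h
F = (AUC_ev/D_ev)/(AUC_iv/D_iv) = (817.392/10)/(3647.194/10) = 81.7392/364.7194 = 0.2241

F = 0.224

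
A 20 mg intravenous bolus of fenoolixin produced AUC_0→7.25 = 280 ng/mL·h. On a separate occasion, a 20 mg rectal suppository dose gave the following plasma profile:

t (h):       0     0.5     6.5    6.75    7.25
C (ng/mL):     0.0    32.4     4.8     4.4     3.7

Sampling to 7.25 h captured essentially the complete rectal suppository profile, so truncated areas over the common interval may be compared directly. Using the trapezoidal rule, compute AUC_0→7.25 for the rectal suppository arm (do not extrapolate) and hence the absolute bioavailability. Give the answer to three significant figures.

F = 0.439

Trapezoidal AUC_0→7.25 (rectal suppository):
  [0→0.5]: (0.0+32.4)/2 × 0.5 = 8.1
  [0.5→6.5]: (32.4+4.8)/2 × 6 = 111.6
  [6.5→6.75]: (4.8+4.4)/2 × 0.25 = 1.15
  [6.75→7.25]: (4.4+3.7)/2 × 0.5 = 2.025
  Sum = 122.875 ng/mL·h
F = (AUC_ev/D_ev)/(AUC_iv/D_iv) = (122.875/20)/(280/20) = 6.14375/14 = 0.4388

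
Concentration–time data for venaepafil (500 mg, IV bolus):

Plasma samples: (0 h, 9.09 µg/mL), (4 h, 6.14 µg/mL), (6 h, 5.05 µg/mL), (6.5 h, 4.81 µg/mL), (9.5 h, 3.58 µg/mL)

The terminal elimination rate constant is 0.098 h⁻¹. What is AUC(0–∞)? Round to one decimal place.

AUC = 93.2 µg/mL·h

Trapezoidal AUC_0→9.5:
  [0→4]: (9.09+6.14)/2 × 4 = 30.46
  [4→6]: (6.14+5.05)/2 × 2 = 11.19
  [6→6.5]: (5.05+4.81)/2 × 0.5 = 2.465
  [6.5→9.5]: (4.81+3.58)/2 × 3 = 12.585
  Sum = 56.7 µg/mL·h
Extrapolated tail: C_last / k_e = 3.58 / 0.098 = 36.531
AUC_0→∞ = 56.7 + 36.531 = 93.231 µg/mL·h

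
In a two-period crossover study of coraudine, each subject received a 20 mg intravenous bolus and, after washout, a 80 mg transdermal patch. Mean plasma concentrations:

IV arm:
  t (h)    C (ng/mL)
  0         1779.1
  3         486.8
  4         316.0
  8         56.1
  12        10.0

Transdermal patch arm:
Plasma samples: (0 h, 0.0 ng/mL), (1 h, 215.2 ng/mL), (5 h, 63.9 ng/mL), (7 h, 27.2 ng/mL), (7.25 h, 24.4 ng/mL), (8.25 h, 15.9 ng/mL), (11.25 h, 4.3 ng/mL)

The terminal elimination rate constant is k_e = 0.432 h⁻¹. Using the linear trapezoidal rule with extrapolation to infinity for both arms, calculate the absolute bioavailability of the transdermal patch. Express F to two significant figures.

F = 0.044

Trapezoidal AUC_0→12 (IV):
  [0→3]: (1779.1+486.8)/2 × 3 = 3398.85
  [3→4]: (486.8+316.0)/2 × 1 = 401.4
  [4→8]: (316.0+56.1)/2 × 4 = 744.2
  [8→12]: (56.1+10.0)/2 × 4 = 132.2
  Sum = 4676.65 ng/mL·h
IV tail: 10.0/0.432 = 23.148; AUC_iv,0→∞ = 4676.65 + 23.148 = 4699.798 ng/mL·h
Trapezoidal AUC_0→11.25 (transdermal patch):
  [0→1]: (0.0+215.2)/2 × 1 = 107.6
  [1→5]: (215.2+63.9)/2 × 4 = 558.2
  [5→7]: (63.9+27.2)/2 × 2 = 91.1
  [7→7.25]: (27.2+24.4)/2 × 0.25 = 6.45
  [7.25→8.25]: (24.4+15.9)/2 × 1 = 20.15
  [8.25→11.25]: (15.9+4.3)/2 × 3 = 30.3
  Sum = 813.8 ng/mL·h
transdermal patch tail: 4.3/0.432 = 9.954; AUC_ev,0→∞ = 813.8 + 9.954 = 823.754 ng/mL·h
F = (AUC_ev/D_ev)/(AUC_iv/D_iv) = (823.754/80)/(4699.798/20) = 10.296925/234.9899 = 0.0438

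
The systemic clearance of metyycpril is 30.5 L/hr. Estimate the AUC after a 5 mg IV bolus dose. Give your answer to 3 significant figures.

AUC = 0.164 mg/L·hr

AUC_0→∞ = Dose_iv / CL
        = 5 / 30.5 = 0.163934 mg/L·hr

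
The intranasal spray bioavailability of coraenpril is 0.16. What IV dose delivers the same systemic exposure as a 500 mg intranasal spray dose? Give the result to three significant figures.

D_iv = 80.0 mg

Systemic exposure from an extravascular dose = F × D_ev, so the equivalent IV dose is F × D_ev.
D_iv = F × D_ev = 0.16 × 500 = 80 mg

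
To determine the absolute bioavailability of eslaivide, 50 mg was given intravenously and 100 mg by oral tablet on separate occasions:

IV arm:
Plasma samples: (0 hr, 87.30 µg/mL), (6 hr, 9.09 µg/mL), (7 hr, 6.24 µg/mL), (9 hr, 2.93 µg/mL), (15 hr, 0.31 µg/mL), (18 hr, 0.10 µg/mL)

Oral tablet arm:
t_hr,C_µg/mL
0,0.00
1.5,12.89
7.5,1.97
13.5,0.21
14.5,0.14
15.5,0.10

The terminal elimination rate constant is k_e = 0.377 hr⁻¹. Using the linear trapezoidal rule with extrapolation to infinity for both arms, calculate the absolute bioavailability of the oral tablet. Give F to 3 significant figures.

Trapezoidal AUC_0→18 (IV):
  [0→6]: (87.30+9.09)/2 × 6 = 289.17
  [6→7]: (9.09+6.24)/2 × 1 = 7.665
  [7→9]: (6.24+2.93)/2 × 2 = 9.17
  [9→15]: (2.93+0.31)/2 × 6 = 9.72
  [15→18]: (0.31+0.10)/2 × 3 = 0.615
  Sum = 316.34 µg/mL·hr
IV tail: 0.10/0.377 = 0.265; AUC_iv,0→∞ = 316.34 + 0.265 = 316.605 µg/mL·hr
Trapezoidal AUC_0→15.5 (oral tablet):
  [0→1.5]: (0.00+12.89)/2 × 1.5 = 9.6675
  [1.5→7.5]: (12.89+1.97)/2 × 6 = 44.58
  [7.5→13.5]: (1.97+0.21)/2 × 6 = 6.54
  [13.5→14.5]: (0.21+0.14)/2 × 1 = 0.175
  [14.5→15.5]: (0.14+0.10)/2 × 1 = 0.12
  Sum = 61.0825 µg/mL·hr
oral tablet tail: 0.10/0.377 = 0.265; AUC_ev,0→∞ = 61.0825 + 0.265 = 61.3475 µg/mL·hr
F = (AUC_ev/D_ev)/(AUC_iv/D_iv) = (61.3475/100)/(316.605/50) = 0.613475/6.3321 = 0.0969

F = 0.0969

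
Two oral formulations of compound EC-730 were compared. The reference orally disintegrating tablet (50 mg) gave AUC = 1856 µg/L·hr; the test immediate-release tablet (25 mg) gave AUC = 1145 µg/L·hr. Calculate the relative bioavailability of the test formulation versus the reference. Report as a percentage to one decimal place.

F_rel = (AUC_test/D_test) / (AUC_ref/D_ref)
      = (1145/25) / (1856/50)
      = 45.8 / 37.12 = 1.2338 = 123.38%

F_rel = 123.4%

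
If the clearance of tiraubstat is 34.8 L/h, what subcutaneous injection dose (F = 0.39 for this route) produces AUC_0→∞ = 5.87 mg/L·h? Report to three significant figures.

Dose = CL × AUC_0→∞ / F
     = 34.8 × 5.87 / 0.39 = 523.785 mg

Dose = 524 mg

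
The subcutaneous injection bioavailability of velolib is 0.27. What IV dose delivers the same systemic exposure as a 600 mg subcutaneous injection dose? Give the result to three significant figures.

D_iv = 162 mg

Systemic exposure from an extravascular dose = F × D_ev, so the equivalent IV dose is F × D_ev.
D_iv = F × D_ev = 0.27 × 600 = 162 mg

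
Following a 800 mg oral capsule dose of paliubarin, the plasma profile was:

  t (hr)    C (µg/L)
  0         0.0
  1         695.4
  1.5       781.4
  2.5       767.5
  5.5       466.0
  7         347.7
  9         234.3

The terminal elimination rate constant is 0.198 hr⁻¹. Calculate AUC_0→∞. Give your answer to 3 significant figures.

Trapezoidal AUC_0→9:
  [0→1]: (0.0+695.4)/2 × 1 = 347.7
  [1→1.5]: (695.4+781.4)/2 × 0.5 = 369.2
  [1.5→2.5]: (781.4+767.5)/2 × 1 = 774.45
  [2.5→5.5]: (767.5+466.0)/2 × 3 = 1850.25
  [5.5→7]: (466.0+347.7)/2 × 1.5 = 610.275
  [7→9]: (347.7+234.3)/2 × 2 = 582.0
  Sum = 4533.875 µg/L·hr
Extrapolated tail: C_last / k_e = 234.3 / 0.198 = 1183.333
AUC_0→∞ = 4533.875 + 1183.333 = 5717.208 µg/L·hr

AUC = 5720 µg/L·hr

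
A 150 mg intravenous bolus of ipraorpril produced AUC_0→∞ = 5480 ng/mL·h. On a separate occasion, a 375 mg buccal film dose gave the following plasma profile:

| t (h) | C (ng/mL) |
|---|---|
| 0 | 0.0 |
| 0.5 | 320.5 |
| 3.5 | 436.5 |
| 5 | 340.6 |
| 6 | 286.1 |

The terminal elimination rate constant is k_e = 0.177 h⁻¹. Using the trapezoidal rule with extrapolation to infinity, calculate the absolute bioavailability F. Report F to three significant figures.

Trapezoidal AUC_0→6 (buccal film):
  [0→0.5]: (0.0+320.5)/2 × 0.5 = 80.125
  [0.5→3.5]: (320.5+436.5)/2 × 3 = 1135.5
  [3.5→5]: (436.5+340.6)/2 × 1.5 = 582.825
  [5→6]: (340.6+286.1)/2 × 1 = 313.35
  Sum = 2111.8 ng/mL·h
Tail: C_last/k_e = 286.1/0.177 = 1616.384
AUC_0→∞ (buccal film) = 2111.8 + 1616.384 = 3728.184 ng/mL·h
F = (AUC_ev/D_ev)/(AUC_iv/D_iv) = (3728.184/375)/(5480/150) = 9.941824/36.5333 = 0.2721

F = 0.272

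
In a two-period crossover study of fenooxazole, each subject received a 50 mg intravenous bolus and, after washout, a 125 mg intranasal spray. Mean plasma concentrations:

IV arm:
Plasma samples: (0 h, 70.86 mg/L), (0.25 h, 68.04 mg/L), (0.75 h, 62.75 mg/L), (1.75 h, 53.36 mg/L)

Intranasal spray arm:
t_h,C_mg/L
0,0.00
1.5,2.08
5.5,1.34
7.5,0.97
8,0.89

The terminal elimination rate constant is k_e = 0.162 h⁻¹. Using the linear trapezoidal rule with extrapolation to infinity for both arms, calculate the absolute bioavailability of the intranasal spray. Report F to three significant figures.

F = 0.0152

Trapezoidal AUC_0→1.75 (IV):
  [0→0.25]: (70.86+68.04)/2 × 0.25 = 17.3625
  [0.25→0.75]: (68.04+62.75)/2 × 0.5 = 32.6975
  [0.75→1.75]: (62.75+53.36)/2 × 1 = 58.055
  Sum = 108.115 mg/L·h
IV tail: 53.36/0.162 = 329.383; AUC_iv,0→∞ = 108.115 + 329.383 = 437.498 mg/L·h
Trapezoidal AUC_0→8 (intranasal spray):
  [0→1.5]: (0.00+2.08)/2 × 1.5 = 1.56
  [1.5→5.5]: (2.08+1.34)/2 × 4 = 6.84
  [5.5→7.5]: (1.34+0.97)/2 × 2 = 2.31
  [7.5→8]: (0.97+0.89)/2 × 0.5 = 0.465
  Sum = 11.175 mg/L·h
intranasal spray tail: 0.89/0.162 = 5.494; AUC_ev,0→∞ = 11.175 + 5.494 = 16.669 mg/L·h
F = (AUC_ev/D_ev)/(AUC_iv/D_iv) = (16.669/125)/(437.498/50) = 0.133352/8.74996 = 0.0152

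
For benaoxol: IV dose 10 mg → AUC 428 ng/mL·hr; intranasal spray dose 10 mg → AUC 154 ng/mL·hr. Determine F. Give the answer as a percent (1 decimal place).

F = 36.0%

F = (AUC_ev / D_ev) / (AUC_iv / D_iv)
  = (154/10) / (428/10)
  = 15.4 / 42.8 = 0.3598
  = 35.98%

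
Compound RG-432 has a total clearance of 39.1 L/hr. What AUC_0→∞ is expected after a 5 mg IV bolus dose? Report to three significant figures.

AUC = 0.128 mg/L·hr

AUC_0→∞ = Dose_iv / CL
        = 5 / 39.1 = 0.127877 mg/L·hr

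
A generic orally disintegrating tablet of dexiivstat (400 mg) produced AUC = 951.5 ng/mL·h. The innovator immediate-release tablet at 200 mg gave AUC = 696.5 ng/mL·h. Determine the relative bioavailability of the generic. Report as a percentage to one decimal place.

F_rel = (AUC_test/D_test) / (AUC_ref/D_ref)
      = (951.5/400) / (696.5/200)
      = 2.37875 / 3.4825 = 0.6831 = 68.31%

F_rel = 68.3%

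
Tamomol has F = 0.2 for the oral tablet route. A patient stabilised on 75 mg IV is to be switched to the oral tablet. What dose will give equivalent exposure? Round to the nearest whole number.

D_oral = 375 mg

For equal systemic exposure: F × D_ev = D_iv
D_ev = D_iv / F = 75 / 0.2 = 375 mg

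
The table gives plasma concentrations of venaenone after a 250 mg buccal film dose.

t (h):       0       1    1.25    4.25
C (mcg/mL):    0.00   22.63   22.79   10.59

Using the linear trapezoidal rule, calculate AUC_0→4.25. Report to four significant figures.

AUC = 67.06 mcg/mL·h

Trapezoidal AUC_0→4.25:
  [0→1]: (0.00+22.63)/2 × 1 = 11.315
  [1→1.25]: (22.63+22.79)/2 × 0.25 = 5.6775
  [1.25→4.25]: (22.79+10.59)/2 × 3 = 50.07
  Sum = 67.0625 mcg/mL·h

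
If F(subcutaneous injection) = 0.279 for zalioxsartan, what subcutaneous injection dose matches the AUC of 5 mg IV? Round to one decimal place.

D_subcutaneous = 17.9 mg

For equal systemic exposure: F × D_ev = D_iv
D_ev = D_iv / F = 5 / 0.279 = 17.9211 mg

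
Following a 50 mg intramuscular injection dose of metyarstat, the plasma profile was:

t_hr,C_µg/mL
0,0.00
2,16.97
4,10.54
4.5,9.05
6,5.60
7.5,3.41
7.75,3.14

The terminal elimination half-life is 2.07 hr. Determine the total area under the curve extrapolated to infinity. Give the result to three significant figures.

AUC = 77.3 µg/mL·hr

Trapezoidal AUC_0→7.75:
  [0→2]: (0.00+16.97)/2 × 2 = 16.97
  [2→4]: (16.97+10.54)/2 × 2 = 27.51
  [4→4.5]: (10.54+9.05)/2 × 0.5 = 4.8975
  [4.5→6]: (9.05+5.60)/2 × 1.5 = 10.9875
  [6→7.5]: (5.60+3.41)/2 × 1.5 = 6.7575
  [7.5→7.75]: (3.41+3.14)/2 × 0.25 = 0.81875
  Sum = 67.94125 µg/mL·hr
k_e = ln2 / t½ = 0.693147 / 2.07 = 0.3349 hr^-1
Extrapolated tail: C_last / k_e = 3.14 / 0.3349 = 9.376
AUC_0→∞ = 67.94125 + 9.376 = 77.31725 µg/mL·hr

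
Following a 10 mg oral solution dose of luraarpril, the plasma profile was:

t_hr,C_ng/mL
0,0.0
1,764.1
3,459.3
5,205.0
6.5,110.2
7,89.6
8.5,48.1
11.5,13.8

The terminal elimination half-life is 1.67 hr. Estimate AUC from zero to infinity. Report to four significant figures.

Trapezoidal AUC_0→11.5:
  [0→1]: (0.0+764.1)/2 × 1 = 382.05
  [1→3]: (764.1+459.3)/2 × 2 = 1223.4
  [3→5]: (459.3+205.0)/2 × 2 = 664.3
  [5→6.5]: (205.0+110.2)/2 × 1.5 = 236.4
  [6.5→7]: (110.2+89.6)/2 × 0.5 = 49.95
  [7→8.5]: (89.6+48.1)/2 × 1.5 = 103.275
  [8.5→11.5]: (48.1+13.8)/2 × 3 = 92.85
  Sum = 2752.225 ng/mL·hr
k_e = ln2 / t½ = 0.693147 / 1.67 = 0.4151 hr^-1
Extrapolated tail: C_last / k_e = 13.8 / 0.4151 = 33.245
AUC_0→∞ = 2752.225 + 33.245 = 2785.47 ng/mL·hr

AUC = 2785 ng/mL·hr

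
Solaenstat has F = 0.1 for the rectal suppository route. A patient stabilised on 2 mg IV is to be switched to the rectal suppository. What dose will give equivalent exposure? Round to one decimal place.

D_rectal = 20.0 mg

For equal systemic exposure: F × D_ev = D_iv
D_ev = D_iv / F = 2 / 0.1 = 20 mg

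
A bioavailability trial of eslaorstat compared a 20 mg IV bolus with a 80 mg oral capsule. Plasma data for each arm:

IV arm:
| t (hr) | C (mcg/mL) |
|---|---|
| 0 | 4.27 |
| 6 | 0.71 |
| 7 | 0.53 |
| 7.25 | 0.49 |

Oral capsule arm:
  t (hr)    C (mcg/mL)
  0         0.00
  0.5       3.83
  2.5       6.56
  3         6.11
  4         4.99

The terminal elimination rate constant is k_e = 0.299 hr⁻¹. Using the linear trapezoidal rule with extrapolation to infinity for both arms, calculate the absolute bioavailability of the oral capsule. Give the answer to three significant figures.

F = 0.530

Trapezoidal AUC_0→7.25 (IV):
  [0→6]: (4.27+0.71)/2 × 6 = 14.94
  [6→7]: (0.71+0.53)/2 × 1 = 0.62
  [7→7.25]: (0.53+0.49)/2 × 0.25 = 0.1275
  Sum = 15.6875 mcg/mL·hr
IV tail: 0.49/0.299 = 1.639; AUC_iv,0→∞ = 15.6875 + 1.639 = 17.3265 mcg/mL·hr
Trapezoidal AUC_0→4 (oral capsule):
  [0→0.5]: (0.00+3.83)/2 × 0.5 = 0.9575
  [0.5→2.5]: (3.83+6.56)/2 × 2 = 10.39
  [2.5→3]: (6.56+6.11)/2 × 0.5 = 3.1675
  [3→4]: (6.11+4.99)/2 × 1 = 5.55
  Sum = 20.065 mcg/mL·hr
oral capsule tail: 4.99/0.299 = 16.689; AUC_ev,0→∞ = 20.065 + 16.689 = 36.754 mcg/mL·hr
F = (AUC_ev/D_ev)/(AUC_iv/D_iv) = (36.754/80)/(17.3265/20) = 0.459425/0.866325 = 0.5303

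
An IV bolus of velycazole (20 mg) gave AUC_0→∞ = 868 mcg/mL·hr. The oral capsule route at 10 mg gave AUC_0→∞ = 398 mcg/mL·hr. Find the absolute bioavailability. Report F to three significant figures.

F = 0.917

F = (AUC_ev / D_ev) / (AUC_iv / D_iv)
  = (398/10) / (868/20)
  = 39.8 / 43.4 = 0.9171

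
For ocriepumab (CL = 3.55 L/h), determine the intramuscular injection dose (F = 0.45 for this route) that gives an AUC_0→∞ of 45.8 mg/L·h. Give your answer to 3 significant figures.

Dose = 361 mg

Dose = CL × AUC_0→∞ / F
     = 3.55 × 45.8 / 0.45 = 361.311 mg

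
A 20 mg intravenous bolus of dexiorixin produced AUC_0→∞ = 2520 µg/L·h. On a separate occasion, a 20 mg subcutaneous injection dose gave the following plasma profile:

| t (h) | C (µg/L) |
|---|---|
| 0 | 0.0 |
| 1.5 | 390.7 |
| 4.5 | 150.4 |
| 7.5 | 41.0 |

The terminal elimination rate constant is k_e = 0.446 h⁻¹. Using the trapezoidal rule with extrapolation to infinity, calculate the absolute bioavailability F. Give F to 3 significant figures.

F = 0.589

Trapezoidal AUC_0→7.5 (subcutaneous injection):
  [0→1.5]: (0.0+390.7)/2 × 1.5 = 293.025
  [1.5→4.5]: (390.7+150.4)/2 × 3 = 811.65
  [4.5→7.5]: (150.4+41.0)/2 × 3 = 287.1
  Sum = 1391.775 µg/L·h
Tail: C_last/k_e = 41.0/0.446 = 91.928
AUC_0→∞ (subcutaneous injection) = 1391.775 + 91.928 = 1483.703 µg/L·h
F = (AUC_ev/D_ev)/(AUC_iv/D_iv) = (1483.703/20)/(2520/20) = 74.18515/126 = 0.5888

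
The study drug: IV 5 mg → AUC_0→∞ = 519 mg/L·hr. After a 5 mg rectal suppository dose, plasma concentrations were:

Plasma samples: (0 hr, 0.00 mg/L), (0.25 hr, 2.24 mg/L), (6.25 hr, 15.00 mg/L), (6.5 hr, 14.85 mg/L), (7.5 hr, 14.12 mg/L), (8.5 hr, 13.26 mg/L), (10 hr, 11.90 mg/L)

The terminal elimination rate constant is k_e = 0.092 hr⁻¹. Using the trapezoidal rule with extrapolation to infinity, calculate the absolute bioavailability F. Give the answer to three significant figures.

F = 0.447

Trapezoidal AUC_0→10 (rectal suppository):
  [0→0.25]: (0.00+2.24)/2 × 0.25 = 0.28
  [0.25→6.25]: (2.24+15.00)/2 × 6 = 51.72
  [6.25→6.5]: (15.00+14.85)/2 × 0.25 = 3.73125
  [6.5→7.5]: (14.85+14.12)/2 × 1 = 14.485
  [7.5→8.5]: (14.12+13.26)/2 × 1 = 13.69
  [8.5→10]: (13.26+11.90)/2 × 1.5 = 18.87
  Sum = 102.77625 mg/L·hr
Tail: C_last/k_e = 11.90/0.092 = 129.348
AUC_0→∞ (rectal suppository) = 102.77625 + 129.348 = 232.12425 mg/L·hr
F = (AUC_ev/D_ev)/(AUC_iv/D_iv) = (232.12425/5)/(519/5) = 46.42485/103.8 = 0.4473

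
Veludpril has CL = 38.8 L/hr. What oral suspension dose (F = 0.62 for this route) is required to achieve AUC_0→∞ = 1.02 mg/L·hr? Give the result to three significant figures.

Dose = CL × AUC_0→∞ / F
     = 38.8 × 1.02 / 0.62 = 63.8323 mg

Dose = 63.8 mg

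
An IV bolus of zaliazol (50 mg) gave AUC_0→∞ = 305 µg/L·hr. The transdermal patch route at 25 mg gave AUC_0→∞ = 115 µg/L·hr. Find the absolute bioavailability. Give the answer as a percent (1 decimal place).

F = 75.4%

F = (AUC_ev / D_ev) / (AUC_iv / D_iv)
  = (115/25) / (305/50)
  = 4.6 / 6.1 = 0.7541
  = 75.41%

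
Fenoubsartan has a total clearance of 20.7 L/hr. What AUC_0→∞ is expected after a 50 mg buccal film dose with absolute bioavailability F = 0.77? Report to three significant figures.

AUC = 1.86 mg/L·hr

AUC_0→∞ = F × Dose / CL
        = 0.77 × 50 / 20.7 = 1.8599 mg/L·hr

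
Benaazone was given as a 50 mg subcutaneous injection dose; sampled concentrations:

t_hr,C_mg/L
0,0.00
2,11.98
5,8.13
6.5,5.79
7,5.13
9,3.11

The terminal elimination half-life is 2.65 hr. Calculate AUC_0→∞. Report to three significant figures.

Trapezoidal AUC_0→9:
  [0→2]: (0.00+11.98)/2 × 2 = 11.98
  [2→5]: (11.98+8.13)/2 × 3 = 30.165
  [5→6.5]: (8.13+5.79)/2 × 1.5 = 10.44
  [6.5→7]: (5.79+5.13)/2 × 0.5 = 2.73
  [7→9]: (5.13+3.11)/2 × 2 = 8.24
  Sum = 63.555 mg/L·hr
k_e = ln2 / t½ = 0.693147 / 2.65 = 0.2616 hr^-1
Extrapolated tail: C_last / k_e = 3.11 / 0.2616 = 11.888
AUC_0→∞ = 63.555 + 11.888 = 75.443 mg/L·hr

AUC = 75.4 mg/L·hr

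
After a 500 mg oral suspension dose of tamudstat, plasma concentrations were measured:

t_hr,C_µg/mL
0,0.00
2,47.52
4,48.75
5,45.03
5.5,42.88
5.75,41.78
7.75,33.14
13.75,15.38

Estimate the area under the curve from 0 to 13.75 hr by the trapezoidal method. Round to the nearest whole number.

AUC = 444 µg/mL·hr

Trapezoidal AUC_0→13.75:
  [0→2]: (0.00+47.52)/2 × 2 = 47.52
  [2→4]: (47.52+48.75)/2 × 2 = 96.27
  [4→5]: (48.75+45.03)/2 × 1 = 46.89
  [5→5.5]: (45.03+42.88)/2 × 0.5 = 21.9775
  [5.5→5.75]: (42.88+41.78)/2 × 0.25 = 10.5825
  [5.75→7.75]: (41.78+33.14)/2 × 2 = 74.92
  [7.75→13.75]: (33.14+15.38)/2 × 6 = 145.56
  Sum = 443.72 µg/mL·hr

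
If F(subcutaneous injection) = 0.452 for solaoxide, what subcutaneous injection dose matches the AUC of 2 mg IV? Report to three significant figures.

For equal systemic exposure: F × D_ev = D_iv
D_ev = D_iv / F = 2 / 0.452 = 4.42478 mg

D_subcutaneous = 4.42 mg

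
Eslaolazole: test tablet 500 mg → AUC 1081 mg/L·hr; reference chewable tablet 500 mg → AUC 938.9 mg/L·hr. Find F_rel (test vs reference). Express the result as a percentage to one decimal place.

F_rel = (AUC_test/D_test) / (AUC_ref/D_ref)
      = (1081/500) / (938.9/500)
      = 2.162 / 1.8778 = 1.1513 = 115.13%

F_rel = 115.1%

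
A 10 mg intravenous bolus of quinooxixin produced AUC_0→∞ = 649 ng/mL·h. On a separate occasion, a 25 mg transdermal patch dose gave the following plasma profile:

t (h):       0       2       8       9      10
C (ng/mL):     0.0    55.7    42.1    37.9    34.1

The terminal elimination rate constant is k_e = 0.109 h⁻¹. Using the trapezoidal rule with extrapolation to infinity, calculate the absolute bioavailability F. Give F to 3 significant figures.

F = 0.455

Trapezoidal AUC_0→10 (transdermal patch):
  [0→2]: (0.0+55.7)/2 × 2 = 55.7
  [2→8]: (55.7+42.1)/2 × 6 = 293.4
  [8→9]: (42.1+37.9)/2 × 1 = 40.0
  [9→10]: (37.9+34.1)/2 × 1 = 36.0
  Sum = 425.1 ng/mL·h
Tail: C_last/k_e = 34.1/0.109 = 312.844
AUC_0→∞ (transdermal patch) = 425.1 + 312.844 = 737.944 ng/mL·h
F = (AUC_ev/D_ev)/(AUC_iv/D_iv) = (737.944/25)/(649/10) = 29.51776/64.9 = 0.4548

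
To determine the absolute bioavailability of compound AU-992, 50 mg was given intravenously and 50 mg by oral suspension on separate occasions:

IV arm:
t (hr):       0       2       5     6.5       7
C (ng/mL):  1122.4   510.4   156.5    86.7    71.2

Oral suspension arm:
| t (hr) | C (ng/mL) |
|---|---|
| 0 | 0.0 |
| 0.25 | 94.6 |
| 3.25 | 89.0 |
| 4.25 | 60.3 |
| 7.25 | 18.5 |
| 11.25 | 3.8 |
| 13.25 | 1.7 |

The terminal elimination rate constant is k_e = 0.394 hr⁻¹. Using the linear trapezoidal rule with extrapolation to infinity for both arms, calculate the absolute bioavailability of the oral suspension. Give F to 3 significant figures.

F = 0.176

Trapezoidal AUC_0→7 (IV):
  [0→2]: (1122.4+510.4)/2 × 2 = 1632.8
  [2→5]: (510.4+156.5)/2 × 3 = 1000.35
  [5→6.5]: (156.5+86.7)/2 × 1.5 = 182.4
  [6.5→7]: (86.7+71.2)/2 × 0.5 = 39.475
  Sum = 2855.025 ng/mL·hr
IV tail: 71.2/0.394 = 180.711; AUC_iv,0→∞ = 2855.025 + 180.711 = 3035.736 ng/mL·hr
Trapezoidal AUC_0→13.25 (oral suspension):
  [0→0.25]: (0.0+94.6)/2 × 0.25 = 11.825
  [0.25→3.25]: (94.6+89.0)/2 × 3 = 275.4
  [3.25→4.25]: (89.0+60.3)/2 × 1 = 74.65
  [4.25→7.25]: (60.3+18.5)/2 × 3 = 118.2
  [7.25→11.25]: (18.5+3.8)/2 × 4 = 44.6
  [11.25→13.25]: (3.8+1.7)/2 × 2 = 5.5
  Sum = 530.175 ng/mL·hr
oral suspension tail: 1.7/0.394 = 4.315; AUC_ev,0→∞ = 530.175 + 4.315 = 534.49 ng/mL·hr
F = (AUC_ev/D_ev)/(AUC_iv/D_iv) = (534.49/50)/(3035.736/50) = 10.6898/60.71472 = 0.1761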